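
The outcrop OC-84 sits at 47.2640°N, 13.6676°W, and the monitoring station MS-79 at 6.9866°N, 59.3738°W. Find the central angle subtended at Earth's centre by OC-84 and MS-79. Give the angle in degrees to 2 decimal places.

Δφ = -40.2774°,  Δλ = -45.7062°
a = sin²(Δφ/2) + cos φ₁ cos φ₂ sin²(Δλ/2) = 0.220135
c = 2·arcsin(√a) = 0.976737 rad = 55.9629°

55.96°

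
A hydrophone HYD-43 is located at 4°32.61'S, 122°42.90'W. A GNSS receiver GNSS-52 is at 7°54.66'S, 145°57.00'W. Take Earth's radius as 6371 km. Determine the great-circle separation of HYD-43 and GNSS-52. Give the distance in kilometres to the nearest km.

2595 km

HYD-43: φ = -4.54350°, λ = -122.71500°
GNSS-52: φ = -7.91100°, λ = -145.95000°
Δφ = -3.3675°,  Δλ = -23.2350°
a = sin²(Δφ/2) + cos φ₁ cos φ₂ sin²(Δλ/2) = 0.040904
c = 2·arcsin(√a) = 0.407304 rad = 23.3368°
d = R·c = 6371 × 0.407304 = 2594.9 km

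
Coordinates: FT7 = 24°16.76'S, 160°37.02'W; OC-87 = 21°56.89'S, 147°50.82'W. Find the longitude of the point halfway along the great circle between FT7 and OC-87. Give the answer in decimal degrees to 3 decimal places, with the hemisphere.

154.176°W

FT7: φ = -24.27933°, λ = -160.61700°
OC-87: φ = -21.94817°, λ = -147.84700°
Bx = cos φ₂ cos Δλ = 0.904580,  By = cos φ₂ sin Δλ = 0.205018
φₘ = atan2(sin φ₁ + sin φ₂, √((cos φ₁ + Bx)² + By²)) = -23.24273°
λₘ = λ₁ + atan2(By, cos φ₁ + Bx) = -154.17632°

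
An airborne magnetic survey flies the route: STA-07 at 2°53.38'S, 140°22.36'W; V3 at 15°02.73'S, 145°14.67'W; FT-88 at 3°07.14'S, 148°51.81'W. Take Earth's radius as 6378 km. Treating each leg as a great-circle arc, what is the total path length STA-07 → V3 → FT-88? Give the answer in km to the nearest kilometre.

STA-07: φ = -2.88967°, λ = -140.37267°
V3: φ = -15.04550°, λ = -145.24450°
FT-88: φ = -3.11900°, λ = -148.86350°
STA-07→V3: c = 0.228117 rad, d = 1454.93 km
V3→FT-88: c = 0.217265 rad, d = 1385.72 km
Total = 1454.93 + 1385.72 = 2840.65 km

2841 km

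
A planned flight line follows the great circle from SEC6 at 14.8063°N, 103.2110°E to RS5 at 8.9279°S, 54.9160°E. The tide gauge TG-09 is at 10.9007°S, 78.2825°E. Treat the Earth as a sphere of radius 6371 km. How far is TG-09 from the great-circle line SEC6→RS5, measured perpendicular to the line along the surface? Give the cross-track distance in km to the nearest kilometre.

1367 km

δ₁₃ = central angle SEC6→TG-09 = 0.622236 rad  (haversine)
θ₁₃ = bearing SEC6→TG-09 = 225.243°,  θ₁₂ = bearing SEC6→RS5 = 246.676°
dₓₜ = R·arcsin(sin δ₁₃ · sin(θ₁₃ − θ₁₂)) = 6371·arcsin(0.58285·sin(-21.433°)) = -1367.413 km
|dₓₜ| = 1367.413 km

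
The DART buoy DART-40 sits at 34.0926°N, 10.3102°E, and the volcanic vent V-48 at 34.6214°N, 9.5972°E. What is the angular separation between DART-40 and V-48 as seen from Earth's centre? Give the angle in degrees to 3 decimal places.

Δφ = 0.5288°,  Δλ = -0.7130°
a = sin²(Δφ/2) + cos φ₁ cos φ₂ sin²(Δλ/2) = 0.000048
c = 2·arcsin(√a) = 0.013810 rad = 0.7913°

0.791°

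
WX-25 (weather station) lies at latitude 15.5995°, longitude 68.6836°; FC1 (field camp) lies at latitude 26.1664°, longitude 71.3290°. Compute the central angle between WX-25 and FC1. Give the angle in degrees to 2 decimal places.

10.85°

Δφ = 10.5669°,  Δλ = 2.6454°
a = sin²(Δφ/2) + cos φ₁ cos φ₂ sin²(Δλ/2) = 0.008940
c = 2·arcsin(√a) = 0.189385 rad = 10.8510°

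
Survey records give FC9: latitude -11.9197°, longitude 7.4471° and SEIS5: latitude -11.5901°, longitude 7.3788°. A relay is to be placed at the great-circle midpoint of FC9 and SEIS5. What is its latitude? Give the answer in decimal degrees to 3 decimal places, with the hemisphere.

11.755°S

Bx = cos φ₂ cos Δλ = 0.979609,  By = cos φ₂ sin Δλ = -0.001168
φₘ = atan2(sin φ₁ + sin φ₂, √((cos φ₁ + Bx)² + By²)) = -11.75490°
λₘ = λ₁ + atan2(By, cos φ₁ + Bx) = 7.41293°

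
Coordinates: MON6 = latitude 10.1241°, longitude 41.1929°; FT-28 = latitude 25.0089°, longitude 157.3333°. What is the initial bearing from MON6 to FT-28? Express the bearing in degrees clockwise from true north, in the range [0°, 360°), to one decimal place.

Δλ = 116.1404°
y = sin Δλ · cos φ₂ = 0.813549
x = cos φ₁ sin φ₂ − sin φ₁ cos φ₂ cos Δλ = 0.486360
θ = atan2(y, x) = 59.1280° → 59.1280° (mod 360°)

59.1°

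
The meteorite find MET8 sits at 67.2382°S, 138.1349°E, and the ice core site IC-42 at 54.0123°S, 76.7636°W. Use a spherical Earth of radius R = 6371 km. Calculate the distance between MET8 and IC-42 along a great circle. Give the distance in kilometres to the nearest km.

6223 km

Δφ = 13.2259°,  Δλ = 145.1015°
a = sin²(Δφ/2) + cos φ₁ cos φ₂ sin²(Δλ/2) = 0.220167
c = 2·arcsin(√a) = 0.976814 rad = 55.9673°
d = R·c = 6371 × 0.976814 = 6223.3 km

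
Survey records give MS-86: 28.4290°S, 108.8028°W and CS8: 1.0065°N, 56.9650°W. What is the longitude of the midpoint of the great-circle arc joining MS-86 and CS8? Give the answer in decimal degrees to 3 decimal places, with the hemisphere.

81.100°W

Bx = cos φ₂ cos Δλ = 0.617794,  By = cos φ₂ sin Δλ = 0.786143
φₘ = atan2(sin φ₁ + sin φ₂, √((cos φ₁ + Bx)² + By²)) = -15.17023°
λₘ = λ₁ + atan2(By, cos φ₁ + Bx) = -81.09996°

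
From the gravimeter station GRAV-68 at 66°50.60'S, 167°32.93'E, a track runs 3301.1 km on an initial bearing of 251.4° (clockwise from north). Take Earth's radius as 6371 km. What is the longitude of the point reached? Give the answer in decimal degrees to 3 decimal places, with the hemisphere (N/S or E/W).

100.252°E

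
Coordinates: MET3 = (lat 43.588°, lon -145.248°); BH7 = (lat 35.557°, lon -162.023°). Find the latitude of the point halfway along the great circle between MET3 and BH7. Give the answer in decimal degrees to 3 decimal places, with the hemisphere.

Bx = cos φ₂ cos Δλ = 0.778918,  By = cos φ₂ sin Δλ = -0.234798
φₘ = atan2(sin φ₁ + sin φ₂, √((cos φ₁ + Bx)² + By²)) = 39.87432°
λₘ = λ₁ + atan2(By, cos φ₁ + Bx) = -154.12561°

39.874°N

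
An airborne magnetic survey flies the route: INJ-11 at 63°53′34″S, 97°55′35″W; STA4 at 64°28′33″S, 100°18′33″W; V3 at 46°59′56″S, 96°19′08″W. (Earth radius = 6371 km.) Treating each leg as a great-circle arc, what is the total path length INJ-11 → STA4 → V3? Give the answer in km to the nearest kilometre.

INJ-11: φ = -63.89278°, λ = -97.92639°
STA4: φ = -64.47583°, λ = -100.30917°
V3: φ = -46.99889°, λ = -96.31889°
INJ-11→STA4: c = 0.020772 rad, d = 132.34 km
STA4→V3: c = 0.307393 rad, d = 1958.40 km
Total = 132.34 + 1958.40 = 2090.74 km

2091 km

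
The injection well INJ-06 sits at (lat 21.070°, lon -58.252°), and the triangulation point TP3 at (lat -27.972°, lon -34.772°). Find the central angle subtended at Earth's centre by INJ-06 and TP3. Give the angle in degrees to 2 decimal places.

Δφ = -49.0420°,  Δλ = 23.4800°
a = sin²(Δφ/2) + cos φ₁ cos φ₂ sin²(Δλ/2) = 0.206366
c = 2·arcsin(√a) = 0.943118 rad = 54.0367°

54.04°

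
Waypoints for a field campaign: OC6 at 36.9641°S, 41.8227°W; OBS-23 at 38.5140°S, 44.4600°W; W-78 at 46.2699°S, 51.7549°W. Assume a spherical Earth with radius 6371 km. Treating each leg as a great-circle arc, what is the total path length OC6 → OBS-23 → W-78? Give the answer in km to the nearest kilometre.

1338 km

OC6→OBS-23: c = 0.045348 rad, d = 288.91 km
OBS-23→W-78: c = 0.164661 rad, d = 1049.06 km
Total = 288.91 + 1049.06 = 1337.97 km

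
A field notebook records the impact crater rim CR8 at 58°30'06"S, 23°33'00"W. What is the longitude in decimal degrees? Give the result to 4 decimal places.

23.5500°W

23° + 33′/60 + 0″/3600 = 23 + 0.55000 + 0.00000 = 23.5500°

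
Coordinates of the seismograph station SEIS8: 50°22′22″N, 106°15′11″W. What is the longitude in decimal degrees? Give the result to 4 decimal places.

106.2531°W

106° + 15′/60 + 11″/3600 = 106 + 0.25000 + 0.00306 = 106.2531°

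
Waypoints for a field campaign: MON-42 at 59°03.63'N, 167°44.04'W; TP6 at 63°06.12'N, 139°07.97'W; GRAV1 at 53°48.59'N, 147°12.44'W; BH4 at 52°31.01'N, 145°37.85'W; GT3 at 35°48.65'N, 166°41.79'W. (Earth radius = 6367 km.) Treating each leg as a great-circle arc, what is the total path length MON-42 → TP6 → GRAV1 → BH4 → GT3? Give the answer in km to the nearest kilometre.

5381 km

MON-42: φ = +59.06050°, λ = -167.73400°
TP6: φ = +63.10200°, λ = -139.13283°
GRAV1: φ = +53.80983°, λ = -147.20733°
BH4: φ = +52.51683°, λ = -145.63083°
GT3: φ = +35.81083°, λ = -166.69650°
MON-42→TP6: c = 0.249117 rad, d = 1586.13 km
TP6→GRAV1: c = 0.177832 rad, d = 1132.26 km
GRAV1→BH4: c = 0.027952 rad, d = 177.97 km
BH4→GT3: c = 0.390255 rad, d = 2484.75 km
Total = 1586.13 + 1132.26 + 177.97 + 2484.75 = 5381.11 km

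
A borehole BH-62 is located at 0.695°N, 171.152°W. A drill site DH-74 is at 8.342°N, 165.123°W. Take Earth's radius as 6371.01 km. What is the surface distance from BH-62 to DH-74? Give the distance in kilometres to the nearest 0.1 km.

Δφ = 7.6470°,  Δλ = 6.0290°
a = sin²(Δφ/2) + cos φ₁ cos φ₂ sin²(Δλ/2) = 0.007183
c = 2·arcsin(√a) = 0.169706 rad = 9.7234°
d = R·c = 6371.01 × 0.169706 = 1081.2 km

1081.2 km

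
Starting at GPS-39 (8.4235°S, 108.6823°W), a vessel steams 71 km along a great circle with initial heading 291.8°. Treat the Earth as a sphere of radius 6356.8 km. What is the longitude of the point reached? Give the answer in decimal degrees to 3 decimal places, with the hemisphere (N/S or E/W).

δ = d/R = 71/6356.8 = 0.011169 rad
φ₂ = arcsin(sin φ₁ cos δ + cos φ₁ sin δ cos θ)
   = arcsin(-0.14649·0.99994 + 0.98921·0.01117·0.37137) = -8.18539°
λ₂ = λ₁ + atan2(sin θ sin δ cos φ₁, cos δ − sin φ₁ sin φ₂) = -109.28259°

109.283°W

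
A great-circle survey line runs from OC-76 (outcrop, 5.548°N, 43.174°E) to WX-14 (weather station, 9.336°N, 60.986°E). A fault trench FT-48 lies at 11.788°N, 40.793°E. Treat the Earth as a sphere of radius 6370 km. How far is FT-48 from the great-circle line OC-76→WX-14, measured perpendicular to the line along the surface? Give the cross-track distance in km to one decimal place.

δ₁₃ = central angle OC-76→FT-48 = 0.116392 rad  (haversine)
θ₁₃ = bearing OC-76→FT-48 = 339.501°,  θ₁₂ = bearing OC-76→WX-14 = 76.829°
dₓₜ = R·arcsin(sin δ₁₃ · sin(θ₁₃ − θ₁₂)) = 6370·arcsin(0.11613·sin(262.672°)) = -735.331 km
|dₓₜ| = 735.331 km

735.3 km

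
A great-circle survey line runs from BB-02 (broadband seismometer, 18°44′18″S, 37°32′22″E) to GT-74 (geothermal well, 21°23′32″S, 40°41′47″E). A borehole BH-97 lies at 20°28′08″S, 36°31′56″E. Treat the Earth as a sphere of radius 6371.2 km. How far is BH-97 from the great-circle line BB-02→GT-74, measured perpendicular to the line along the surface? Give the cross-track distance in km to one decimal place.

BB-02: φ = -18.73833°, λ = +37.53944°
GT-74: φ = -21.39222°, λ = +40.69639°
BH-97: φ = -20.46889°, λ = +36.53222°
δ₁₃ = central angle BB-02→BH-97 = 0.034445 rad  (haversine)
θ₁₃ = bearing BB-02→BH-97 = 208.568°,  θ₁₂ = bearing BB-02→GT-74 = 132.360°
dₓₜ = R·arcsin(sin δ₁₃ · sin(θ₁₃ − θ₁₂)) = 6371.2·arcsin(0.03444·sin(76.208°)) = 213.129 km
|dₓₜ| = 213.129 km

213.1 km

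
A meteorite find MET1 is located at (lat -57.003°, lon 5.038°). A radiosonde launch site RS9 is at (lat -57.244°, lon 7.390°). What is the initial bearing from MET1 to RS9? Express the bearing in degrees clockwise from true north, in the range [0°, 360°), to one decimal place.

101.7°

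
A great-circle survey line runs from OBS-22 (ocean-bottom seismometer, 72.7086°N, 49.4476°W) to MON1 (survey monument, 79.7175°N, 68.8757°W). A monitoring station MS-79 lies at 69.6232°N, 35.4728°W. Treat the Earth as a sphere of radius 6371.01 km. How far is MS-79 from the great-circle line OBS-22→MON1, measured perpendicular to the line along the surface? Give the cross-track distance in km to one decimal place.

373.5 km

δ₁₃ = central angle OBS-22→MS-79 = 0.095039 rad  (haversine)
θ₁₃ = bearing OBS-22→MS-79 = 117.613°,  θ₁₂ = bearing OBS-22→MON1 = 335.737°
dₓₜ = R·arcsin(sin δ₁₃ · sin(θ₁₃ − θ₁₂)) = 6371.01·arcsin(0.09490·sin(-218.124°)) = 373.463 km
|dₓₜ| = 373.463 km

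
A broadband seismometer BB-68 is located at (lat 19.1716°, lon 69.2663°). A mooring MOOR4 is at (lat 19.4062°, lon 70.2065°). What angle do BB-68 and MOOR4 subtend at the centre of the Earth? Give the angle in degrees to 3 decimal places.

0.918°

Δφ = 0.2346°,  Δλ = 0.9402°
a = sin²(Δφ/2) + cos φ₁ cos φ₂ sin²(Δλ/2) = 0.000064
c = 2·arcsin(√a) = 0.016020 rad = 0.9179°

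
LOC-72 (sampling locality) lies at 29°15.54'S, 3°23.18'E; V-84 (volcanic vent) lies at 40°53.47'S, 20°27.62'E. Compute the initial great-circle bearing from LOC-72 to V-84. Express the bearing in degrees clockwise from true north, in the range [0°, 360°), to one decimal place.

134.5°

LOC-72: φ = -29.25900°, λ = +3.38633°
V-84: φ = -40.89117°, λ = +20.46033°
Δλ = 17.0740°
y = sin Δλ · cos φ₂ = 0.221953
x = cos φ₁ sin φ₂ − sin φ₁ cos φ₂ cos Δλ = -0.217912
θ = atan2(y, x) = 134.4736° → 134.4736° (mod 360°)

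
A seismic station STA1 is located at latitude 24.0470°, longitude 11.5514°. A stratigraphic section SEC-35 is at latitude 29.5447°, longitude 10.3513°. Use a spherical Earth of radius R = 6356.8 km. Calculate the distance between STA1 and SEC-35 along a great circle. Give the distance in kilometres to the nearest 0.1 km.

Δφ = 5.4977°,  Δλ = -1.2001°
a = sin²(Δφ/2) + cos φ₁ cos φ₂ sin²(Δλ/2) = 0.002387
c = 2·arcsin(√a) = 0.097755 rad = 5.6010°
d = R·c = 6356.8 × 0.097755 = 621.4 km

621.4 km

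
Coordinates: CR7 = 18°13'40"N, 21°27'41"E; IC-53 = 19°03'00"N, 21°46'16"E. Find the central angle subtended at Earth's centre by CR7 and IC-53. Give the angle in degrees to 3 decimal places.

0.873°

CR7: φ = +18.22778°, λ = +21.46139°
IC-53: φ = +19.05000°, λ = +21.77111°
Δφ = 0.8222°,  Δλ = 0.3097°
a = sin²(Δφ/2) + cos φ₁ cos φ₂ sin²(Δλ/2) = 0.000058
c = 2·arcsin(√a) = 0.015237 rad = 0.8730°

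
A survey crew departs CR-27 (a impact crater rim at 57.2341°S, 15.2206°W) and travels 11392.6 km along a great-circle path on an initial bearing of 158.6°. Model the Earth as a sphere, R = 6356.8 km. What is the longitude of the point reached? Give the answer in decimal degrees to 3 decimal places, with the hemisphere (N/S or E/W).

142.815°E

δ = d/R = 11392.6/6356.8 = 1.792191 rad
φ₂ = arcsin(sin φ₁ cos δ + cos φ₁ sin δ cos θ)
   = arcsin(-0.84089·-0.21959 + 0.54121·0.97559·-0.93106) = -17.87519°
λ₂ = λ₁ + atan2(sin θ sin δ cos φ₁, cos δ − sin φ₁ sin φ₂) = 142.81527°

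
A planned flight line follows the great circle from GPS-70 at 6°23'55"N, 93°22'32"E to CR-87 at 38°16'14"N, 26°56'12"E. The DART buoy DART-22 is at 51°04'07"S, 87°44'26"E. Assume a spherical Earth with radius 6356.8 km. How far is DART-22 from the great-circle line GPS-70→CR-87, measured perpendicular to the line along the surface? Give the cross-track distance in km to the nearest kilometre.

4882 km

GPS-70: φ = +6.39861°, λ = +93.37556°
CR-87: φ = +38.27056°, λ = +26.93667°
DART-22: φ = -51.06861°, λ = +87.74056°
δ₁₃ = central angle GPS-70→DART-22 = 1.006568 rad  (haversine)
θ₁₃ = bearing GPS-70→DART-22 = 184.187°,  θ₁₂ = bearing GPS-70→CR-87 = 308.893°
dₓₜ = R·arcsin(sin δ₁₃ · sin(θ₁₃ − θ₁₂)) = 6356.8·arcsin(0.84500·sin(-124.706°)) = -4881.712 km
|dₓₜ| = 4881.712 km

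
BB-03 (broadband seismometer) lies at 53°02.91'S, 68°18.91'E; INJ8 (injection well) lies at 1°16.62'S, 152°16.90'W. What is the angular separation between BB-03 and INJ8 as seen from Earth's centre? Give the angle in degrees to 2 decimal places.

116.01°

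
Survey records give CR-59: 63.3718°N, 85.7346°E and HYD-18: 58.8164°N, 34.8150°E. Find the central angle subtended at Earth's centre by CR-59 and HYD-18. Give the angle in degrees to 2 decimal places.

24.35°

Δφ = -4.5554°,  Δλ = -50.9196°
a = sin²(Δφ/2) + cos φ₁ cos φ₂ sin²(Δλ/2) = 0.044465
c = 2·arcsin(√a) = 0.424923 rad = 24.3463°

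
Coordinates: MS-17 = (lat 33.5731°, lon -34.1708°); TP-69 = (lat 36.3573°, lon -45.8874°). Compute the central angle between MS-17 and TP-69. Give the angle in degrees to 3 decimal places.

9.990°

Δφ = 2.7842°,  Δλ = -11.7166°
a = sin²(Δφ/2) + cos φ₁ cos φ₂ sin²(Δλ/2) = 0.007581
c = 2·arcsin(√a) = 0.174354 rad = 9.9897°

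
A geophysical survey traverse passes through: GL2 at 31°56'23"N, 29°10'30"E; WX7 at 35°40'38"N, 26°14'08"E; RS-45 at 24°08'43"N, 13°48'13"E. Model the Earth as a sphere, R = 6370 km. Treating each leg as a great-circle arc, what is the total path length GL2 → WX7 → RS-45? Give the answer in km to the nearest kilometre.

2248 km

GL2: φ = +31.93972°, λ = +29.17500°
WX7: φ = +35.67722°, λ = +26.23556°
RS-45: φ = +24.14528°, λ = +13.80361°
GL2→WX7: c = 0.077914 rad, d = 496.32 km
WX7→RS-45: c = 0.274971 rad, d = 1751.57 km
Total = 496.32 + 1751.57 = 2247.88 km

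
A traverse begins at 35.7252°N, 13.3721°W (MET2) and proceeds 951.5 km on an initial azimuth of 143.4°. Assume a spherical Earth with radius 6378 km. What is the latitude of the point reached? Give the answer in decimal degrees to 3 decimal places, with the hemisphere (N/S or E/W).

28.721°N

δ = d/R = 951.5/6378 = 0.149185 rad
φ₂ = arcsin(sin φ₁ cos δ + cos φ₁ sin δ cos θ)
   = arcsin(0.58390·0.98889 + 0.81183·0.14863·-0.80282) = 28.72081°
λ₂ = λ₁ + atan2(sin θ sin δ cos φ₁, cos δ − sin φ₁ sin φ₂) = -7.57246°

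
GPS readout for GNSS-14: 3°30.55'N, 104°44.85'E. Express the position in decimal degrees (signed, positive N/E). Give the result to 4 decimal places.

+3.5092°, +104.7475°

lat: 3.5092° N → +3.5092°
lon: 104.7475° E → +104.7475°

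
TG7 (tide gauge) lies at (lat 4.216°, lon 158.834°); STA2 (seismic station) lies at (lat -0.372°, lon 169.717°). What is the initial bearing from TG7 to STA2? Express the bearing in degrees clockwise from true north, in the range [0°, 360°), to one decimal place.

112.6°

Δλ = 10.8830°
y = sin Δλ · cos φ₂ = 0.188800
x = cos φ₁ sin φ₂ − sin φ₁ cos φ₂ cos Δλ = -0.078668
θ = atan2(y, x) = 112.6202° → 112.6202° (mod 360°)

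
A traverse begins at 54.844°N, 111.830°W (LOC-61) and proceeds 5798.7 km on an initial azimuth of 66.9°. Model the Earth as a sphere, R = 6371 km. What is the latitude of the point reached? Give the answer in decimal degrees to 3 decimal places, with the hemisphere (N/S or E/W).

δ = d/R = 5798.7/6371 = 0.910171 rad
φ₂ = arcsin(sin φ₁ cos δ + cos φ₁ sin δ cos θ)
   = arcsin(0.81759·0.61361 + 0.57580·0.78961·0.39234) = 42.84837°
λ₂ = λ₁ + atan2(sin θ sin δ cos φ₁, cos δ − sin φ₁ sin φ₂) = -29.67232°

42.848°N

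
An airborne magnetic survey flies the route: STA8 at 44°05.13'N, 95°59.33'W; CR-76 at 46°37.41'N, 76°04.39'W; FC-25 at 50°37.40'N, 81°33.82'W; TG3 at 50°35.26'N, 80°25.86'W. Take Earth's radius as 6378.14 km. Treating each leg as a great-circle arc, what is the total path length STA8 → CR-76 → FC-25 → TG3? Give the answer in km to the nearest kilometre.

2260 km

STA8: φ = +44.08550°, λ = -95.98883°
CR-76: φ = +46.62350°, λ = -76.07317°
FC-25: φ = +50.62333°, λ = -81.56367°
TG3: φ = +50.58767°, λ = -80.43100°
STA8→CR-76: c = 0.247549 rad, d = 1578.90 km
CR-76→FC-25: c = 0.094213 rad, d = 600.90 km
FC-25→TG3: c = 0.012562 rad, d = 80.12 km
Total = 1578.90 + 600.90 + 80.12 = 2259.92 km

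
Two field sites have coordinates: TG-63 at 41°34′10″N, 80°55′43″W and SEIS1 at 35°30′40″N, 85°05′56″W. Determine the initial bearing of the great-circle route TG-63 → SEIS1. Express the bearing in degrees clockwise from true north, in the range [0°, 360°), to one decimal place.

209.6°

TG-63: φ = +41.56944°, λ = -80.92861°
SEIS1: φ = +35.51111°, λ = -85.09889°
Δλ = -4.1703°
y = sin Δλ · cos φ₂ = -0.059195
x = cos φ₁ sin φ₂ − sin φ₁ cos φ₂ cos Δλ = -0.104111
θ = atan2(y, x) = -150.3785° → 209.6215° (mod 360°)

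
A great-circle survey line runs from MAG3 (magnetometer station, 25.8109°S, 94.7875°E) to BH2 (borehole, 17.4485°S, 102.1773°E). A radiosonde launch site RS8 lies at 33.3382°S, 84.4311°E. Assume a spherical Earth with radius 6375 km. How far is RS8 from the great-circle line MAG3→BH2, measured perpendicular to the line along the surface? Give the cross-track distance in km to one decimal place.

153.7 km

δ₁₃ = central angle MAG3→RS8 = 0.204661 rad  (haversine)
θ₁₃ = bearing MAG3→RS8 = 227.645°,  θ₁₂ = bearing MAG3→BH2 = 40.833°
dₓₜ = R·arcsin(sin δ₁₃ · sin(θ₁₃ − θ₁₂)) = 6375·arcsin(0.20324·sin(186.812°)) = -153.684 km
|dₓₜ| = 153.684 km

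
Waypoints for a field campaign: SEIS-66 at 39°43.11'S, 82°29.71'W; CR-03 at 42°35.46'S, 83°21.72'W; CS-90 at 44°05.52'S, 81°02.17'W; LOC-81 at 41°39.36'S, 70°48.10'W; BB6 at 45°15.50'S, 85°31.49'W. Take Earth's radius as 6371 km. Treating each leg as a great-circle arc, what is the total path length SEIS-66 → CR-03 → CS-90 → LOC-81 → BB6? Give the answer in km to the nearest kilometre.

2707 km

SEIS-66: φ = -39.71850°, λ = -82.49517°
CR-03: φ = -42.59100°, λ = -83.36200°
CS-90: φ = -44.09200°, λ = -81.03617°
LOC-81: φ = -41.65600°, λ = -70.80167°
BB6: φ = -45.25833°, λ = -85.52483°
SEIS-66→CR-03: c = 0.051412 rad, d = 327.54 km
CR-03→CS-90: c = 0.039467 rad, d = 251.44 km
CS-90→LOC-81: c = 0.137527 rad, d = 876.18 km
LOC-81→BB6: c = 0.196503 rad, d = 1251.92 km
Total = 327.54 + 251.44 + 876.18 + 1251.92 = 2707.09 km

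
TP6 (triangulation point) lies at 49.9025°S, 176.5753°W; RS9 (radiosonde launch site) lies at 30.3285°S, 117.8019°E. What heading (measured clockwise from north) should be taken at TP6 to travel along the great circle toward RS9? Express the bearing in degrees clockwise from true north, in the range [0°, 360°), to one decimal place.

Δλ = -65.6228°
y = sin Δλ · cos φ₂ = -0.786193
x = cos φ₁ sin φ₂ − sin φ₁ cos φ₂ cos Δλ = -0.052720
θ = atan2(y, x) = -93.8364° → 266.1636° (mod 360°)

266.2°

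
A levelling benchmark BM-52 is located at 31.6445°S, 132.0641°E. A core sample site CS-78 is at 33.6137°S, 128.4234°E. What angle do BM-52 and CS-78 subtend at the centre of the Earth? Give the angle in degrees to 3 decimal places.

Δφ = -1.9692°,  Δλ = -3.6407°
a = sin²(Δφ/2) + cos φ₁ cos φ₂ sin²(Δλ/2) = 0.001011
c = 2·arcsin(√a) = 0.063593 rad = 3.6436°

3.644°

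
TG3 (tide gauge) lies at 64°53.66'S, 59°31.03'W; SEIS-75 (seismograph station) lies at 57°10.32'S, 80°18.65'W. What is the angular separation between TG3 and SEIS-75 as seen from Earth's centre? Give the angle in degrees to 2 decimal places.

12.59°

TG3: φ = -64.89433°, λ = -59.51717°
SEIS-75: φ = -57.17200°, λ = -80.31083°
Δφ = 7.7223°,  Δλ = -20.7937°
a = sin²(Δφ/2) + cos φ₁ cos φ₂ sin²(Δλ/2) = 0.012026
c = 2·arcsin(√a) = 0.219764 rad = 12.5916°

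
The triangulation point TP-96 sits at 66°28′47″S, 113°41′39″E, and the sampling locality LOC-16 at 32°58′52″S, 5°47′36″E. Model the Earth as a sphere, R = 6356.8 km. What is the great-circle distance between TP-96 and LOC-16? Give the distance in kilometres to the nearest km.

TP-96: φ = -66.47972°, λ = +113.69417°
LOC-16: φ = -32.98111°, λ = +5.79333°
Δφ = 33.4986°,  Δλ = -107.9008°
a = sin²(Δφ/2) + cos φ₁ cos φ₂ sin²(Δλ/2) = 0.301880
c = 2·arcsin(√a) = 1.163378 rad = 66.6567°
d = R·c = 6356.8 × 1.163378 = 7395.4 km

7395 km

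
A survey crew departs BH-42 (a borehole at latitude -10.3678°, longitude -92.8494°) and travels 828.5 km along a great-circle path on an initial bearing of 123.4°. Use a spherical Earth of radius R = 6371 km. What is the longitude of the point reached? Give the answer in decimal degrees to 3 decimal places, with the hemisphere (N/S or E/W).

86.432°W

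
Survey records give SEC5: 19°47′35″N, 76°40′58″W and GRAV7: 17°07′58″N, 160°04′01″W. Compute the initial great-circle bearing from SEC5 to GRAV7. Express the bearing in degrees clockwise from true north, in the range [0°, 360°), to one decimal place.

284.2°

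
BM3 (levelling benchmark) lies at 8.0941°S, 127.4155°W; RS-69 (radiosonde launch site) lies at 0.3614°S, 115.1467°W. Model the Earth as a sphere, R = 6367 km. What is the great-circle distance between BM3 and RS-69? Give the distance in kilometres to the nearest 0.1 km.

Δφ = 7.7327°,  Δλ = 12.2688°
a = sin²(Δφ/2) + cos φ₁ cos φ₂ sin²(Δλ/2) = 0.015852
c = 2·arcsin(√a) = 0.252480 rad = 14.4660°
d = R·c = 6367 × 0.252480 = 1607.5 km

1607.5 km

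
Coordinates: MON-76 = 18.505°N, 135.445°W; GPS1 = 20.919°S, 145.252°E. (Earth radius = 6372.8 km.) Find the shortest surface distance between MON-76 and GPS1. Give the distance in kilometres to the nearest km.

9685 km

Δφ = -39.4240°,  Δλ = -79.3030°
a = sin²(Δφ/2) + cos φ₁ cos φ₂ sin²(Δλ/2) = 0.474453
c = 2·arcsin(√a) = 1.519680 rad = 87.0713°
d = R·c = 6372.8 × 1.519680 = 9684.6 km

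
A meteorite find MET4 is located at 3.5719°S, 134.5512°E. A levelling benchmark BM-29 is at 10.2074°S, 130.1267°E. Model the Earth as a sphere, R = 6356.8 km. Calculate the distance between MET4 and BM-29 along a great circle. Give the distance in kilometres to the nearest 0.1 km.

882.7 km

Δφ = -6.6355°,  Δλ = -4.4245°
a = sin²(Δφ/2) + cos φ₁ cos φ₂ sin²(Δλ/2) = 0.004813
c = 2·arcsin(√a) = 0.138863 rad = 7.9562°
d = R·c = 6356.8 × 0.138863 = 882.7 km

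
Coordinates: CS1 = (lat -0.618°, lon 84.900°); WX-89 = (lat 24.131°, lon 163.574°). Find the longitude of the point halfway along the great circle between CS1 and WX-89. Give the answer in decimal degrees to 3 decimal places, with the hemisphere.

Bx = cos φ₂ cos Δλ = 0.179229,  By = cos φ₂ sin Δλ = 0.894841
φₘ = atan2(sin φ₁ + sin φ₂, √((cos φ₁ + Bx)² + By²)) = 15.05064°
λₘ = λ₁ + atan2(By, cos φ₁ + Bx) = 122.09387°

122.094°E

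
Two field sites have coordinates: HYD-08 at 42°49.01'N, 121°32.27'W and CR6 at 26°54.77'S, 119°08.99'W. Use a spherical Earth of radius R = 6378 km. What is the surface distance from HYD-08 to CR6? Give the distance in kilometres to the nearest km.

7766 km

HYD-08: φ = +42.81683°, λ = -121.53783°
CR6: φ = -26.91283°, λ = -119.14983°
Δφ = -69.7297°,  Δλ = 2.3880°
a = sin²(Δφ/2) + cos φ₁ cos φ₂ sin²(Δλ/2) = 0.327059
c = 2·arcsin(√a) = 1.217618 rad = 69.7644°
d = R·c = 6378 × 1.217618 = 7766.0 km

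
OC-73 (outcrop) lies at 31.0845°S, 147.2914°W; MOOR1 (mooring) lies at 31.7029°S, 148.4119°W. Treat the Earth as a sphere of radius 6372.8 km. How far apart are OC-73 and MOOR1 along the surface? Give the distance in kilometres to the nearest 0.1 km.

126.7 km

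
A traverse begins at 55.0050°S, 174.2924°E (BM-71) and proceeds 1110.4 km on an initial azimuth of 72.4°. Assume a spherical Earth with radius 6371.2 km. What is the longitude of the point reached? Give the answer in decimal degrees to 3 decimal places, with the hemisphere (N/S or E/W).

δ = d/R = 1110.4/6371.2 = 0.174284 rad
φ₂ = arcsin(sin φ₁ cos δ + cos φ₁ sin δ cos θ)
   = arcsin(-0.81920·0.98485 + 0.57350·0.17340·0.30237) = -50.96141°
λ₂ = λ₁ + atan2(sin θ sin δ cos φ₁, cos δ − sin φ₁ sin φ₂) = -170.49363°

170.494°W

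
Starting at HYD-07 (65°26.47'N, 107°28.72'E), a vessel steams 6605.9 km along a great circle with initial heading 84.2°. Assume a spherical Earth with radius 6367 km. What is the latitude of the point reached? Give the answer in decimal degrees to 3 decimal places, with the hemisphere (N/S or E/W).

29.903°N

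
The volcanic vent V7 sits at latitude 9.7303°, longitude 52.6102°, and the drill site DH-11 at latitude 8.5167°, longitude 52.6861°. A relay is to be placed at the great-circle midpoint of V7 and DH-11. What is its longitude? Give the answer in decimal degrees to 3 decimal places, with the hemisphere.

Bx = cos φ₂ cos Δλ = 0.988972,  By = cos φ₂ sin Δλ = 0.001310
φₘ = atan2(sin φ₁ + sin φ₂, √((cos φ₁ + Bx)² + By²)) = 9.12350°
λₘ = λ₁ + atan2(By, cos φ₁ + Bx) = 52.64821°

52.648°E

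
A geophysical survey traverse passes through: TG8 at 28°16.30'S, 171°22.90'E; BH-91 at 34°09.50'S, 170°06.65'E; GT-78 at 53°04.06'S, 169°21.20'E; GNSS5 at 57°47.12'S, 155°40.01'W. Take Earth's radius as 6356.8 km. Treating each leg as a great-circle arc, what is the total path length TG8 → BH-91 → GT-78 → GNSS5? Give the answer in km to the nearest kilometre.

TG8: φ = -28.27167°, λ = +171.38167°
BH-91: φ = -34.15833°, λ = +170.11083°
GT-78: φ = -53.06767°, λ = +169.35333°
GNSS5: φ = -57.78533°, λ = -155.66683°
TG8→BH-91: c = 0.104475 rad, d = 664.13 km
BH-91→GT-78: c = 0.330164 rad, d = 2098.79 km
GT-78→GNSS5: c = 0.351819 rad, d = 2236.44 km
Total = 664.13 + 2098.79 + 2236.44 = 4999.36 km

4999 km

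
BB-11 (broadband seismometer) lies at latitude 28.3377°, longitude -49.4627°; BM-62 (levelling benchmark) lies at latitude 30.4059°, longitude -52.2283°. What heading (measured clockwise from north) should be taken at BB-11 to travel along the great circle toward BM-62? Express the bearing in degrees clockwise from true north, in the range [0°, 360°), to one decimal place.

Δλ = -2.7656°
y = sin Δλ · cos φ₂ = -0.041614
x = cos φ₁ sin φ₂ − sin φ₁ cos φ₂ cos Δλ = 0.036566
θ = atan2(y, x) = -48.6944° → 311.3056° (mod 360°)

311.3°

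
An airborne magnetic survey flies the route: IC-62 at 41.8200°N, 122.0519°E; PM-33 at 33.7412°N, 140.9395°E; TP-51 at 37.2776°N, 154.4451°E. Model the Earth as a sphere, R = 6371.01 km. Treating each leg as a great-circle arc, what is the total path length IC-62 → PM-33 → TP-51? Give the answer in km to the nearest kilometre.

3164 km

IC-62→PM-33: c = 0.295325 rad, d = 1881.52 km
PM-33→TP-51: c = 0.201345 rad, d = 1282.77 km
Total = 1881.52 + 1282.77 = 3164.29 km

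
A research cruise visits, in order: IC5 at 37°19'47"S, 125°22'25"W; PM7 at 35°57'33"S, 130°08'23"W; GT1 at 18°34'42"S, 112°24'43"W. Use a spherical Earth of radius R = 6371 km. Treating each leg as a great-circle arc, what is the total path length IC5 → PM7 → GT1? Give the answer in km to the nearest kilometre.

3051 km

IC5: φ = -37.32972°, λ = -125.37361°
PM7: φ = -35.95917°, λ = -130.13972°
GT1: φ = -18.57833°, λ = -112.41194°
IC5→PM7: c = 0.070890 rad, d = 451.64 km
PM7→GT1: c = 0.408025 rad, d = 2599.53 km
Total = 451.64 + 2599.53 = 3051.17 km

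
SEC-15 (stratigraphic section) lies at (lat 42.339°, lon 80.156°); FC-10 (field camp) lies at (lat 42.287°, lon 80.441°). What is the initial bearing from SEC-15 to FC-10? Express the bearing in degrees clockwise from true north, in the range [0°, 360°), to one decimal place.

103.8°

Δλ = 0.2850°
y = sin Δλ · cos φ₂ = 0.003680
x = cos φ₁ sin φ₂ − sin φ₁ cos φ₂ cos Δλ = -0.000901
θ = atan2(y, x) = 103.7642° → 103.7642° (mod 360°)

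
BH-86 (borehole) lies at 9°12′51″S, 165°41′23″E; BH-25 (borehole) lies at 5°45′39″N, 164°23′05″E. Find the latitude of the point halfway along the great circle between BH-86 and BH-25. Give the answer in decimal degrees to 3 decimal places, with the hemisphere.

1.727°S

BH-86: φ = -9.21417°, λ = +165.68972°
BH-25: φ = +5.76083°, λ = +164.38472°
Bx = cos φ₂ cos Δλ = 0.994691,  By = cos φ₂ sin Δλ = -0.022660
φₘ = atan2(sin φ₁ + sin φ₂, √((cos φ₁ + Bx)² + By²)) = -1.72678°
λₘ = λ₁ + atan2(By, cos φ₁ + Bx) = 165.03464°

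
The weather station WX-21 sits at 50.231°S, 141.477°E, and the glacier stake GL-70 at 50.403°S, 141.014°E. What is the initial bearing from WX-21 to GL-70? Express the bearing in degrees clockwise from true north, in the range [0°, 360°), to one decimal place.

239.6°

Δλ = -0.4630°
y = sin Δλ · cos φ₂ = -0.005151
x = cos φ₁ sin φ₂ − sin φ₁ cos φ₂ cos Δλ = -0.003018
θ = atan2(y, x) = -120.3681° → 239.6319° (mod 360°)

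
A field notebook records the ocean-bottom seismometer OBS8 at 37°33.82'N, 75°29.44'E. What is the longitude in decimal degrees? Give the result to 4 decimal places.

75.4907°E

75° + 29.44′/60 = 75 + 0.49067 = 75.4907°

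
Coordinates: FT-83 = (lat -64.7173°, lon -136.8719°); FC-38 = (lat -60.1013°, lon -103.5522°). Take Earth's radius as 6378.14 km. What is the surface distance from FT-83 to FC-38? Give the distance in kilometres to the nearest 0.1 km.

1769.5 km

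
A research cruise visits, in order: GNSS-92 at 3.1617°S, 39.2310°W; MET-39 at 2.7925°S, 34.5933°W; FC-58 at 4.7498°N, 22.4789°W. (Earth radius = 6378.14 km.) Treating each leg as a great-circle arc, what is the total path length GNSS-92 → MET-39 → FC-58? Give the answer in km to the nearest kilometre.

2105 km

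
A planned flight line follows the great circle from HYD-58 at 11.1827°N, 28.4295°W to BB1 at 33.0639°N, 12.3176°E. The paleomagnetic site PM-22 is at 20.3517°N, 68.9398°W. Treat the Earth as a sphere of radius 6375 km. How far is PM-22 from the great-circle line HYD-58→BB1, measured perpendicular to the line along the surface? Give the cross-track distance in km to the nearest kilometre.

δ₁₃ = central angle HYD-58→PM-22 = 0.697045 rad  (haversine)
θ₁₃ = bearing HYD-58→PM-22 = 288.428°,  θ₁₂ = bearing HYD-58→BB1 = 53.009°
dₓₜ = R·arcsin(sin δ₁₃ · sin(θ₁₃ − θ₁₂)) = 6375·arcsin(0.64195·sin(235.420°)) = -3550.123 km
|dₓₜ| = 3550.123 km

3550 km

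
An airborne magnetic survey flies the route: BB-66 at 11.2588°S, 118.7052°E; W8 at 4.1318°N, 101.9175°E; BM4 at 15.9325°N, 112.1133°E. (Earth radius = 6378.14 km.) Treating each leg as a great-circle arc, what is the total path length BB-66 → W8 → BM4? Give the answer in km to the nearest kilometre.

BB-66→W8: c = 0.396420 rad, d = 2528.42 km
W8→BM4: c = 0.270192 rad, d = 1723.32 km
Total = 2528.42 + 1723.32 = 4251.75 km

4252 km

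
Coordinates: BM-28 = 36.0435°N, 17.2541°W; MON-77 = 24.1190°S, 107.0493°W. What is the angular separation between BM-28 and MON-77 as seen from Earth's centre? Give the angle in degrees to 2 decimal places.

Δφ = -60.1625°,  Δλ = -89.7952°
a = sin²(Δφ/2) + cos φ₁ cos φ₂ sin²(Δλ/2) = 0.618901
c = 2·arcsin(√a) = 1.810898 rad = 103.7568°

103.76°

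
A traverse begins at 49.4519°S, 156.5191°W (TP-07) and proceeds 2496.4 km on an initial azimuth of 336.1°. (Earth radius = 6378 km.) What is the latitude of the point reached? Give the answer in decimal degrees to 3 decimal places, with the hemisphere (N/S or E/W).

28.402°S

δ = d/R = 2496.4/6378 = 0.391408 rad
φ₂ = arcsin(sin φ₁ cos δ + cos φ₁ sin δ cos θ)
   = arcsin(-0.75986·0.92437 + 0.65009·0.38149·0.91425) = -28.40220°
λ₂ = λ₁ + atan2(sin θ sin δ cos φ₁, cos δ − sin φ₁ sin φ₂) = -166.63893°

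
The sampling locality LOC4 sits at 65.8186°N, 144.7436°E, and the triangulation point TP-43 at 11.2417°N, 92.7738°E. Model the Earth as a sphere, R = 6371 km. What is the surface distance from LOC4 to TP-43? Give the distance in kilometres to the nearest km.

Δφ = -54.5769°,  Δλ = -51.9698°
a = sin²(Δφ/2) + cos φ₁ cos φ₂ sin²(Δλ/2) = 0.287319
c = 2·arcsin(√a) = 1.131435 rad = 64.8264°
d = R·c = 6371 × 1.131435 = 7208.4 km

7208 km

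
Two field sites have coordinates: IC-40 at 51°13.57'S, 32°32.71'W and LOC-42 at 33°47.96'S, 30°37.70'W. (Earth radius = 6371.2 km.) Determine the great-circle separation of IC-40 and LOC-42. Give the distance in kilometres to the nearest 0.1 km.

1944.0 km

IC-40: φ = -51.22617°, λ = -32.54517°
LOC-42: φ = -33.79933°, λ = -30.62833°
Δφ = 17.4268°,  Δλ = 1.9168°
a = sin²(Δφ/2) + cos φ₁ cos φ₂ sin²(Δλ/2) = 0.023096
c = 2·arcsin(√a) = 0.305126 rad = 17.4825°
d = R·c = 6371.2 × 0.305126 = 1944.0 km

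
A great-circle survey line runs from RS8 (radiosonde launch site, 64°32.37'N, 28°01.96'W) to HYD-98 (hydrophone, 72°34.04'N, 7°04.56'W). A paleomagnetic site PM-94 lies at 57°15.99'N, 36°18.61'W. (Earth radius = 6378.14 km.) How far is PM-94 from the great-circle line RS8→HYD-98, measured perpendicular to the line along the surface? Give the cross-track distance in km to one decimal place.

RS8: φ = +64.53950°, λ = -28.03267°
HYD-98: φ = +72.56733°, λ = -7.07600°
PM-94: φ = +57.26650°, λ = -36.31017°
δ₁₃ = central angle RS8→PM-94 = 0.144815 rad  (haversine)
θ₁₃ = bearing RS8→PM-94 = 212.646°,  θ₁₂ = bearing RS8→HYD-98 = 34.220°
dₓₜ = R·arcsin(sin δ₁₃ · sin(θ₁₃ − θ₁₂)) = 6378.14·arcsin(0.14431·sin(178.426°)) = 25.282 km
|dₓₜ| = 25.282 km

25.3 km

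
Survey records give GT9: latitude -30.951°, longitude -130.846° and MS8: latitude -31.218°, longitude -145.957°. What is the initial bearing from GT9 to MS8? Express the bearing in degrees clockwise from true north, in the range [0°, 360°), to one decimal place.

264.9°

Δλ = -15.1110°
y = sin Δλ · cos φ₂ = -0.222942
x = cos φ₁ sin φ₂ − sin φ₁ cos φ₂ cos Δλ = -0.019868
θ = atan2(y, x) = -95.0927° → 264.9073° (mod 360°)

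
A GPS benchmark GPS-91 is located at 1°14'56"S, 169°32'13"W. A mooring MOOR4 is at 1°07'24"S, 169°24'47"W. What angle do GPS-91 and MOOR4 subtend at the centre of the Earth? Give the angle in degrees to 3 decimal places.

0.176°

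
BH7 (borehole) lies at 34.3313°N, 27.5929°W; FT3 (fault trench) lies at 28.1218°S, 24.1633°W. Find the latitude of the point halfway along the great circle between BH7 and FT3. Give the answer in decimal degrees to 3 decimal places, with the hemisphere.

3.106°N

Bx = cos φ₂ cos Δλ = 0.880368,  By = cos φ₂ sin Δλ = 0.052760
φₘ = atan2(sin φ₁ + sin φ₂, √((cos φ₁ + Bx)² + By²)) = 3.10614°
λₘ = λ₁ + atan2(By, cos φ₁ + Bx) = -25.82169°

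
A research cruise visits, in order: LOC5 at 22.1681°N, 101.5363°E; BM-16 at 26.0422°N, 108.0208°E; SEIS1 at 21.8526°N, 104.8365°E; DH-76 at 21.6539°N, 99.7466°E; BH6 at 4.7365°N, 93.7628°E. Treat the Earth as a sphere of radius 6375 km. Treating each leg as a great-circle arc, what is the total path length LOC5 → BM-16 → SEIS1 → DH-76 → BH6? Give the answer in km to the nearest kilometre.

3871 km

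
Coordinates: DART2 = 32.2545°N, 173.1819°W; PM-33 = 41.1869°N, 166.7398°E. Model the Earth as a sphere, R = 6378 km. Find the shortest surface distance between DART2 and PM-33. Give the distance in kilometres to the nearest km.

2042 km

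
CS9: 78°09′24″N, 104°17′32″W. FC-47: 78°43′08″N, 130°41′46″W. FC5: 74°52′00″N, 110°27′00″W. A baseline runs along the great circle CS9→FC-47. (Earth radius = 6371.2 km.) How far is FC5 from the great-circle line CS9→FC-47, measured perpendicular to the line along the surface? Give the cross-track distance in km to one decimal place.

395.1 km

CS9: φ = +78.15667°, λ = -104.29222°
FC-47: φ = +78.71889°, λ = -130.69611°
FC5: φ = +74.86667°, λ = -110.45000°
δ₁₃ = central angle CS9→FC5 = 0.062577 rad  (haversine)
θ₁₃ = bearing CS9→FC5 = 206.603°,  θ₁₂ = bearing CS9→FC-47 = 288.901°
dₓₜ = R·arcsin(sin δ₁₃ · sin(θ₁₃ − θ₁₂)) = 6371.2·arcsin(0.06254·sin(-82.298°)) = -395.088 km
|dₓₜ| = 395.088 km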